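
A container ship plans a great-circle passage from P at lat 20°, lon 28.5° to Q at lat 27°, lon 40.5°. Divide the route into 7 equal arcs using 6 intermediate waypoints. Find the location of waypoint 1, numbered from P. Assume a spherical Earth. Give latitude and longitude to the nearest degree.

≈ lat 21°, lon 30°

From cos δ = sin φ₁ sin φ₂ + cos φ₁ cos φ₂ cos Δλ, the central angle is δ ≈ 0.227 rad (13.0°).
Interpolate at f = 1/7 with slerp weights a = sin((1−f)δ)/sin δ ≈ 0.859, b = sin(fδ)/sin δ ≈ 0.144.
p = a·p₁ + b·p₂ ≈ (0.807, 0.469, 0.359); φ = arcsin(p_z) ≈ 21.05°, λ = atan2(p_y, p_x) ≈ 30.14°.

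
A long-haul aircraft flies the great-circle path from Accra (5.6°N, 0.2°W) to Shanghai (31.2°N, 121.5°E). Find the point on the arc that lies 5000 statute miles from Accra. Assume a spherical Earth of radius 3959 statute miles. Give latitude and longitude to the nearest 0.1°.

≈ 37.4°N, 71.8°E

Convert each endpoint to a unit vector on the sphere (x = cos φ cos λ, y = cos φ sin λ, z = sin φ).
The central angle between the endpoints is δ = arccos(p₁·p₂) ≈ 1.979 rad (113.4°). The total great-circle distance is δ·R ≈ 1.979 × 3959 ≈ 7834 mi, so the target fraction is f = 5000/7834 ≈ 0.638.
Interpolate at f ≈ 0.638 with slerp weights a = sin((1−f)δ)/sin δ ≈ 0.715, b = sin(fδ)/sin δ ≈ 1.038.
p = a·p₁ + b·p₂ ≈ (0.248, 0.755, 0.608); φ = arcsin(p_z) ≈ 37.42°, λ = atan2(p_y, p_x) ≈ 71.84°.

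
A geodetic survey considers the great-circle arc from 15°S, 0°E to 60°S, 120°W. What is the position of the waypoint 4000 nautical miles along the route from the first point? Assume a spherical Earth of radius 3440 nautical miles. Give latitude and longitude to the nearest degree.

From cos δ = sin φ₁ sin φ₂ + cos φ₁ cos φ₂ cos Δλ, the central angle is δ ≈ 1.588 rad (91.0°). The total great-circle distance is δ·R ≈ 1.588 × 3440 ≈ 5463 nmi, so the target fraction is f = 4000/5463 ≈ 0.732.
Interpolate at f ≈ 0.732 with slerp weights a = sin((1−f)δ)/sin δ ≈ 0.413, b = sin(fδ)/sin δ ≈ 0.918.
p = a·p₁ + b·p₂ ≈ (0.169, -0.398, -0.902); φ = arcsin(p_z) ≈ -64.40°, λ = atan2(p_y, p_x) ≈ -66.95°.

≈ 64°S, 67°W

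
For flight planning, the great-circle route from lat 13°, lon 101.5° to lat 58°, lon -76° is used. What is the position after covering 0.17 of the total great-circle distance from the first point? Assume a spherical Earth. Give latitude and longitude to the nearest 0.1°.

Convert each endpoint to a unit vector on the sphere (x = cos φ cos λ, y = cos φ sin λ, z = sin φ).
The central angle between the endpoints is δ = arccos(p₁·p₂) ≈ 1.902 rad (109.0°).
Interpolate at f = 0.17 with slerp weights a = sin((1−f)δ)/sin δ ≈ 1.057, b = sin(fδ)/sin δ ≈ 0.336.
p = a·p₁ + b·p₂ ≈ (-0.162, 0.837, 0.523); φ = arcsin(p_z) ≈ 31.52°, λ = atan2(p_y, p_x) ≈ 100.98°.

≈ lat 31.5°, lon 101.0°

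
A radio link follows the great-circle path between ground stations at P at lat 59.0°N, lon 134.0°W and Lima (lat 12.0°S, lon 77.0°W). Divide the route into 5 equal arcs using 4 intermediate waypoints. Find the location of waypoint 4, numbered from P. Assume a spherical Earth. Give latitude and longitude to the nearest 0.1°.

≈ lat 3.3°N, lon 84.3°W

Convert each endpoint to a unit vector on the sphere (x = cos φ cos λ, y = cos φ sin λ, z = sin φ).
The central angle between the endpoints is δ = arccos(p₁·p₂) ≈ 1.474 rad (84.5°).
Interpolate at f = 4/5 with slerp weights a = sin((1−f)δ)/sin δ ≈ 0.292, b = sin(fδ)/sin δ ≈ 0.929.
p = a·p₁ + b·p₂ ≈ (0.100, -0.993, 0.057); φ = arcsin(p_z) ≈ 3.28°, λ = atan2(p_y, p_x) ≈ -84.26°.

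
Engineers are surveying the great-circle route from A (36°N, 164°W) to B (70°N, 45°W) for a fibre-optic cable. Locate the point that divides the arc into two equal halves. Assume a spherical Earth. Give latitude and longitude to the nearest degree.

≈ (65°N, 139°W)

Write both endpoints as unit vectors p₁, p₂ with components (cos φ cos λ, cos φ sin λ, sin φ).
The central angle between the endpoints is δ = arccos(p₁·p₂) ≈ 1.139 rad (65.3°).
Interpolate at f = 1/2 with slerp weights a = sin((1−f)δ)/sin δ ≈ 0.594, b = sin(fδ)/sin δ ≈ 0.594.
p = a·p₁ + b·p₂ ≈ (-0.318, -0.276, 0.907); φ = arcsin(p_z) ≈ 65.09°, λ = atan2(p_y, p_x) ≈ -139.06°.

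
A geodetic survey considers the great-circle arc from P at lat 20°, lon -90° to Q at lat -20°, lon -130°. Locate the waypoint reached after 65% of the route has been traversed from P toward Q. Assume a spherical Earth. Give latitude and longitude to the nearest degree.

The haversine formula gives a central angle δ ≈ 0.977 rad (56.0°) between the endpoints.
Interpolate at f = 0.65 with slerp weights a = sin((1−f)δ)/sin δ ≈ 0.405, b = sin(fδ)/sin δ ≈ 0.716.
p = a·p₁ + b·p₂ ≈ (-0.432, -0.895, -0.106); φ = arcsin(p_z) ≈ -6.11°, λ = atan2(p_y, p_x) ≈ -115.77°.

≈ lat -6°, lon -116°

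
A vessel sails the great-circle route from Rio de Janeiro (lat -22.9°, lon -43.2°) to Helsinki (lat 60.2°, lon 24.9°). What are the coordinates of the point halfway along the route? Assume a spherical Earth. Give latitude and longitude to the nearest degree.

≈ lat 22°, lon -21°

Write both endpoints as unit vectors p₁, p₂ with components (cos φ cos λ, cos φ sin λ, sin φ).
The central angle between the endpoints is δ = arccos(p₁·p₂) ≈ 1.738 rad (99.6°).
Interpolate at f = 1/2 with slerp weights a = sin((1−f)δ)/sin δ ≈ 0.775, b = sin(fδ)/sin δ ≈ 0.775.
p = a·p₁ + b·p₂ ≈ (0.869, -0.326, 0.371); φ = arcsin(p_z) ≈ 21.77°, λ = atan2(p_y, p_x) ≈ -20.58°.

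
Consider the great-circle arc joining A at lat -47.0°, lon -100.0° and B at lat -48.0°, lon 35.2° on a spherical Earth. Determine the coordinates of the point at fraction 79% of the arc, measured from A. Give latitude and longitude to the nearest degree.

Convert each endpoint to a unit vector on the sphere (x = cos φ cos λ, y = cos φ sin λ, z = sin φ).
The central angle between the endpoints is δ = arccos(p₁·p₂) ≈ 1.349 rad (77.3°).
Interpolate at f = 0.79 with slerp weights a = sin((1−f)δ)/sin δ ≈ 0.287, b = sin(fδ)/sin δ ≈ 0.897.
p = a·p₁ + b·p₂ ≈ (0.457, 0.154, -0.876); φ = arcsin(p_z) ≈ -61.20°, λ = atan2(p_y, p_x) ≈ 18.59°.

≈ lat -61°, lon 19°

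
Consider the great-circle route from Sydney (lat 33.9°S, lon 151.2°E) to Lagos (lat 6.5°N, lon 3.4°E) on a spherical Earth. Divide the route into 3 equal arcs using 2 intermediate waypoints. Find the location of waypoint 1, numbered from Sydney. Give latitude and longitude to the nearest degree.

≈ lat 47°S, lon 91°E

Write both endpoints as unit vectors p₁, p₂ with components (cos φ cos λ, cos φ sin λ, sin φ).
The central angle between the endpoints is δ = arccos(p₁·p₂) ≈ 2.436 rad (139.6°).
Interpolate at f = 1/3 with slerp weights a = sin((1−f)δ)/sin δ ≈ 1.539, b = sin(fδ)/sin δ ≈ 1.118.
p = a·p₁ + b·p₂ ≈ (-0.010, 0.681, -0.732); φ = arcsin(p_z) ≈ -47.04°, λ = atan2(p_y, p_x) ≈ 90.87°.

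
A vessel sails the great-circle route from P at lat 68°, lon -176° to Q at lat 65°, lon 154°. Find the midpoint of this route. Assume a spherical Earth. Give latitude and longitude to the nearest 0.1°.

Convert each endpoint to a unit vector on the sphere (x = cos φ cos λ, y = cos φ sin λ, z = sin φ).
The central angle between the endpoints is δ = arccos(p₁·p₂) ≈ 0.213 rad (12.2°).
Interpolate at f = 1/2 with slerp weights a = sin((1−f)δ)/sin δ ≈ 0.503, b = sin(fδ)/sin δ ≈ 0.503.
p = a·p₁ + b·p₂ ≈ (-0.379, 0.080, 0.922); φ = arcsin(p_z) ≈ 67.22°, λ = atan2(p_y, p_x) ≈ 168.08°.

≈ lat 67.2°, lon 168.1°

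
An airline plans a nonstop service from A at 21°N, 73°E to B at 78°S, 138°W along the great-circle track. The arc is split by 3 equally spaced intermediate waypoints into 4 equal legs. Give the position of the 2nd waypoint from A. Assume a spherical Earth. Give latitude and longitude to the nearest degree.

≈ 39°S, 81°E

Write both endpoints as unit vectors p₁, p₂ with components (cos φ cos λ, cos φ sin λ, sin φ).
The central angle between the endpoints is δ = arccos(p₁·p₂) ≈ 2.114 rad (121.1°).
Interpolate at f = 2/4 with slerp weights a = sin((1−f)δ)/sin δ ≈ 1.017, b = sin(fδ)/sin δ ≈ 1.017.
p = a·p₁ + b·p₂ ≈ (0.120, 0.767, -0.631); φ = arcsin(p_z) ≈ -39.09°, λ = atan2(p_y, p_x) ≈ 81.07°.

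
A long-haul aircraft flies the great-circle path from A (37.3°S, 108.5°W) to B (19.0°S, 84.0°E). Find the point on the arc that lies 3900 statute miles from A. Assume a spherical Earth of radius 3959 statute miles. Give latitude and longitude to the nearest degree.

≈ (78°S, 148°E)

Write both endpoints as unit vectors p₁, p₂ with components (cos φ cos λ, cos φ sin λ, sin φ).
The central angle between the endpoints is δ = arccos(p₁·p₂) ≈ 2.138 rad (122.5°). The total great-circle distance is δ·R ≈ 2.138 × 3959 ≈ 8463 mi, so the target fraction is f = 3900/8463 ≈ 0.461.
Interpolate at f ≈ 0.461 with slerp weights a = sin((1−f)δ)/sin δ ≈ 1.083, b = sin(fδ)/sin δ ≈ 0.988.
p = a·p₁ + b·p₂ ≈ (-0.176, 0.112, -0.978); φ = arcsin(p_z) ≈ -77.98°, λ = atan2(p_y, p_x) ≈ 147.56°.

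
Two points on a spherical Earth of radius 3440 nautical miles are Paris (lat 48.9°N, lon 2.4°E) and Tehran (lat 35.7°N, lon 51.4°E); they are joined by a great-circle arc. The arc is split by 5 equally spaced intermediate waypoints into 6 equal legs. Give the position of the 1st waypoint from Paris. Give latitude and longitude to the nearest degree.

≈ lat 48°N, lon 12°E

Convert each endpoint to a unit vector on the sphere (x = cos φ cos λ, y = cos φ sin λ, z = sin φ).
The central angle between the endpoints is δ = arccos(p₁·p₂) ≈ 0.660 rad (37.8°).
Interpolate at f = 1/6 with slerp weights a = sin((1−f)δ)/sin δ ≈ 0.853, b = sin(fδ)/sin δ ≈ 0.179.
p = a·p₁ + b·p₂ ≈ (0.651, 0.137, 0.747); φ = arcsin(p_z) ≈ 48.32°, λ = atan2(p_y, p_x) ≈ 11.90°.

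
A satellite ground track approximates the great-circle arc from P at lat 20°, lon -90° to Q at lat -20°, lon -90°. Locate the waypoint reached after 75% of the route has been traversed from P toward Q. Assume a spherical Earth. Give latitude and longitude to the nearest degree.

≈ lat -10°, lon -90°

Write both endpoints as unit vectors p₁, p₂ with components (cos φ cos λ, cos φ sin λ, sin φ).
The central angle between the endpoints is δ = arccos(p₁·p₂) ≈ 0.698 rad (40.0°).
Interpolate at f = 0.75 with slerp weights a = sin((1−f)δ)/sin δ ≈ 0.270, b = sin(fδ)/sin δ ≈ 0.778.
p = a·p₁ + b·p₂ ≈ (0.000, -0.985, -0.174); φ = arcsin(p_z) ≈ -10.00°, λ = atan2(p_y, p_x) ≈ -90.00°.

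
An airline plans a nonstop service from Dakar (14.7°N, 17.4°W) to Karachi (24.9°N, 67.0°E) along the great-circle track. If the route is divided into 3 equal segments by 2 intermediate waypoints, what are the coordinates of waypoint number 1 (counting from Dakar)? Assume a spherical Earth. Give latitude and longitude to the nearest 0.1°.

Write both endpoints as unit vectors p₁, p₂ with components (cos φ cos λ, cos φ sin λ, sin φ).
The central angle between the endpoints is δ = arccos(p₁·p₂) ≈ 1.377 rad (78.9°).
Interpolate at f = 1/3 with slerp weights a = sin((1−f)δ)/sin δ ≈ 0.810, b = sin(fδ)/sin δ ≈ 0.452.
p = a·p₁ + b·p₂ ≈ (0.907, 0.143, 0.396); φ = arcsin(p_z) ≈ 23.30°, λ = atan2(p_y, p_x) ≈ 8.95°.

≈ 23.3°N, 8.9°E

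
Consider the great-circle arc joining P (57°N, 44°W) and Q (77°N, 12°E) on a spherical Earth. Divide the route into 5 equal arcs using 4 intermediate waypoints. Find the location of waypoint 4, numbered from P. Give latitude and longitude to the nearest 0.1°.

From cos δ = sin φ₁ sin φ₂ + cos φ₁ cos φ₂ cos Δλ, the central angle is δ ≈ 0.483 rad (27.7°).
Interpolate at f = 4/5 with slerp weights a = sin((1−f)δ)/sin δ ≈ 0.208, b = sin(fδ)/sin δ ≈ 0.811.
p = a·p₁ + b·p₂ ≈ (0.260, -0.041, 0.965); φ = arcsin(p_z) ≈ 74.75°, λ = atan2(p_y, p_x) ≈ -8.88°.

≈ (74.7°N, 8.9°W)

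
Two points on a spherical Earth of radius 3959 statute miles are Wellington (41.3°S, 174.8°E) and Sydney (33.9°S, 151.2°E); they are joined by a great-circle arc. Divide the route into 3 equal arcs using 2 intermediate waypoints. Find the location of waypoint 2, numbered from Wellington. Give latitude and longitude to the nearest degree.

≈ 37°S, 159°E

Write both endpoints as unit vectors p₁, p₂ with components (cos φ cos λ, cos φ sin λ, sin φ).
The central angle between the endpoints is δ = arccos(p₁·p₂) ≈ 0.350 rad (20.0°).
Interpolate at f = 2/3 with slerp weights a = sin((1−f)δ)/sin δ ≈ 0.339, b = sin(fδ)/sin δ ≈ 0.674.
p = a·p₁ + b·p₂ ≈ (-0.744, 0.293, -0.600); φ = arcsin(p_z) ≈ -36.88°, λ = atan2(p_y, p_x) ≈ 158.53°.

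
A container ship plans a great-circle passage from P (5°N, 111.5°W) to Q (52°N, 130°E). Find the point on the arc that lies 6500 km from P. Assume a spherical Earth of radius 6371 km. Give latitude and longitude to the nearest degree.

≈ (49°N, 157°W)

The haversine formula gives a central angle δ ≈ 1.797 rad (102.9°) between the endpoints. The total great-circle distance is δ·R ≈ 1.797 × 6371 ≈ 11447 km, so the target fraction is f = 6500/11447 ≈ 0.568.
Interpolate at f ≈ 0.568 with slerp weights a = sin((1−f)δ)/sin δ ≈ 0.719, b = sin(fδ)/sin δ ≈ 0.874.
p = a·p₁ + b·p₂ ≈ (-0.609, -0.254, 0.752); φ = arcsin(p_z) ≈ 48.74°, λ = atan2(p_y, p_x) ≈ -157.34°.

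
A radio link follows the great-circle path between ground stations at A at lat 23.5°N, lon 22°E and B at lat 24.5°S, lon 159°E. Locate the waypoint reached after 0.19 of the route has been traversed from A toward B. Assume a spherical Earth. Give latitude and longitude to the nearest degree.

Write both endpoints as unit vectors p₁, p₂ with components (cos φ cos λ, cos φ sin λ, sin φ).
The central angle between the endpoints is δ = arccos(p₁·p₂) ≈ 2.459 rad (140.9°).
Interpolate at f = 0.19 with slerp weights a = sin((1−f)δ)/sin δ ≈ 1.446, b = sin(fδ)/sin δ ≈ 0.714.
p = a·p₁ + b·p₂ ≈ (0.624, 0.730, 0.281); φ = arcsin(p_z) ≈ 16.31°, λ = atan2(p_y, p_x) ≈ 49.47°.

≈ lat 16°N, lon 49°E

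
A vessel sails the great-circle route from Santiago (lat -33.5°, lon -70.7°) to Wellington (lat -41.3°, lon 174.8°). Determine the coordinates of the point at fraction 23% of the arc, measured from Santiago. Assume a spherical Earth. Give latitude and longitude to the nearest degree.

≈ lat -46°, lon -90°

Write both endpoints as unit vectors p₁, p₂ with components (cos φ cos λ, cos φ sin λ, sin φ).
The central angle between the endpoints is δ = arccos(p₁·p₂) ≈ 1.466 rad (84.0°).
Interpolate at f = 0.23 with slerp weights a = sin((1−f)δ)/sin δ ≈ 0.909, b = sin(fδ)/sin δ ≈ 0.333.
p = a·p₁ + b·p₂ ≈ (0.002, -0.693, -0.721); φ = arcsin(p_z) ≈ -46.16°, λ = atan2(p_y, p_x) ≈ -89.87°.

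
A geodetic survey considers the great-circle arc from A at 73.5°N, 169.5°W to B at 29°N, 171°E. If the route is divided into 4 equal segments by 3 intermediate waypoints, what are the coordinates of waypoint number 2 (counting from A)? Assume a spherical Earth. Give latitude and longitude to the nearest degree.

≈ 52°N, 176°E

The haversine formula gives a central angle δ ≈ 0.797 rad (45.7°) between the endpoints.
Interpolate at f = 2/4 with slerp weights a = sin((1−f)δ)/sin δ ≈ 0.542, b = sin(fδ)/sin δ ≈ 0.542.
p = a·p₁ + b·p₂ ≈ (-0.620, 0.046, 0.783); φ = arcsin(p_z) ≈ 51.55°, λ = atan2(p_y, p_x) ≈ 175.74°.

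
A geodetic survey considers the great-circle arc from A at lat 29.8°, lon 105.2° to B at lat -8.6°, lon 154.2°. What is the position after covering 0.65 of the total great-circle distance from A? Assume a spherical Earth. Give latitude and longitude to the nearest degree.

≈ lat 6°, lon 138°

Convert each endpoint to a unit vector on the sphere (x = cos φ cos λ, y = cos φ sin λ, z = sin φ).
The central angle between the endpoints is δ = arccos(p₁·p₂) ≈ 1.060 rad (60.8°).
Interpolate at f = 0.65 with slerp weights a = sin((1−f)δ)/sin δ ≈ 0.416, b = sin(fδ)/sin δ ≈ 0.729.
p = a·p₁ + b·p₂ ≈ (-0.743, 0.662, 0.098); φ = arcsin(p_z) ≈ 5.60°, λ = atan2(p_y, p_x) ≈ 138.33°.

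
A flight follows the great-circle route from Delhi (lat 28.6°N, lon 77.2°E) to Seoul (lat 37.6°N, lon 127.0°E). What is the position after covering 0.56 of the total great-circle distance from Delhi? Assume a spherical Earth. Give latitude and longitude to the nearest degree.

≈ lat 36°N, lon 104°E

Convert each endpoint to a unit vector on the sphere (x = cos φ cos λ, y = cos φ sin λ, z = sin φ).
The central angle between the endpoints is δ = arccos(p₁·p₂) ≈ 0.736 rad (42.2°).
Interpolate at f = 0.56 with slerp weights a = sin((1−f)δ)/sin δ ≈ 0.474, b = sin(fδ)/sin δ ≈ 0.597.
p = a·p₁ + b·p₂ ≈ (-0.192, 0.783, 0.591); φ = arcsin(p_z) ≈ 36.23°, λ = atan2(p_y, p_x) ≈ 103.79°.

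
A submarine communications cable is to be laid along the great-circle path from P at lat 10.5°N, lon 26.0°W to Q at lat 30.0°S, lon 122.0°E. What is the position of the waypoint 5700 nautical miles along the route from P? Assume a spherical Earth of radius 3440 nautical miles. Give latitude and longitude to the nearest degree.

≈ lat 38°S, lon 62°E

Convert each endpoint to a unit vector on the sphere (x = cos φ cos λ, y = cos φ sin λ, z = sin φ).
The central angle between the endpoints is δ = arccos(p₁·p₂) ≈ 2.521 rad (144.4°). The total great-circle distance is δ·R ≈ 2.521 × 3440 ≈ 8671 nmi, so the target fraction is f = 5700/8671 ≈ 0.657.
Interpolate at f ≈ 0.657 with slerp weights a = sin((1−f)δ)/sin δ ≈ 1.306, b = sin(fδ)/sin δ ≈ 1.712.
p = a·p₁ + b·p₂ ≈ (0.369, 0.694, -0.618); φ = arcsin(p_z) ≈ -38.17°, λ = atan2(p_y, p_x) ≈ 62.03°.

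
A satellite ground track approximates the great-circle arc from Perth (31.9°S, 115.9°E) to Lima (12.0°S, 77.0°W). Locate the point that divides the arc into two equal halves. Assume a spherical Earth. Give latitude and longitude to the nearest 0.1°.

From cos δ = sin φ₁ sin φ₂ + cos φ₁ cos φ₂ cos Δλ, the central angle is δ ≈ 2.346 rad (134.4°).
Interpolate at f = 1/2 with slerp weights a = sin((1−f)δ)/sin δ ≈ 1.290, b = sin(fδ)/sin δ ≈ 1.290.
p = a·p₁ + b·p₂ ≈ (-0.195, -0.244, -0.950); φ = arcsin(p_z) ≈ -71.80°, λ = atan2(p_y, p_x) ≈ -128.53°.

≈ (71.8°S, 128.5°W)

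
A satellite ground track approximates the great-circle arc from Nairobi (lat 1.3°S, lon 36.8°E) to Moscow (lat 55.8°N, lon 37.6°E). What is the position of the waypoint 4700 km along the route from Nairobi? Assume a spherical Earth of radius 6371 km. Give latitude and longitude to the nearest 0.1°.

≈ lat 41.0°N, lon 37.3°E

Write both endpoints as unit vectors p₁, p₂ with components (cos φ cos λ, cos φ sin λ, sin φ).
The central angle between the endpoints is δ = arccos(p₁·p₂) ≈ 0.997 rad (57.1°). The total great-circle distance is δ·R ≈ 0.997 × 6371 ≈ 6350 km, so the target fraction is f = 4700/6350 ≈ 0.740.
Interpolate at f ≈ 0.740 with slerp weights a = sin((1−f)δ)/sin δ ≈ 0.305, b = sin(fδ)/sin δ ≈ 0.801.
p = a·p₁ + b·p₂ ≈ (0.601, 0.457, 0.656); φ = arcsin(p_z) ≈ 40.97°, λ = atan2(p_y, p_x) ≈ 37.28°.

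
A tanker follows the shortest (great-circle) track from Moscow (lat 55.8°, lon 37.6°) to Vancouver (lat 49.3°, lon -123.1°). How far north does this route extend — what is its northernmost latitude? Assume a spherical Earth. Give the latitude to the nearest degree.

The great circle lies in the plane with unit normal n̂ = (p₁ × p₂)/|p₁ × p₂|.
Here n̂_z ≈ -0.126; the vertex latitude is φ_max = arccos|n̂_z| ≈ 82.7°.
Check via Clairaut: cos φ_max = |cos φ₁| · sin C = cos(55.8°)·sin(13.0°) ≈ 0.126, again giving ≈ 82.7°.

≈ 83°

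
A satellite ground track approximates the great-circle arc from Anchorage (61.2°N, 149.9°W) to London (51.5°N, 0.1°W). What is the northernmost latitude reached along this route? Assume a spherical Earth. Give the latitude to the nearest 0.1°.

The great circle lies in the plane with unit normal n̂ = (p₁ × p₂)/|p₁ × p₂|.
Here n̂_z ≈ +0.167; the vertex latitude is φ_max = arccos|n̂_z| ≈ 80.4°.
Check via Clairaut: cos φ_max = |cos φ₁| · sin C = cos(61.2°)·sin(20.3°) ≈ 0.167, again giving ≈ 80.4°.

≈ 80.4°N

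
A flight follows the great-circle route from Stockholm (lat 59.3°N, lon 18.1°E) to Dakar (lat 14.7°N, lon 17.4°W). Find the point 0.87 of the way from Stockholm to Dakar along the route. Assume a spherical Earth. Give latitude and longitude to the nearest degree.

Write both endpoints as unit vectors p₁, p₂ with components (cos φ cos λ, cos φ sin λ, sin φ).
The central angle between the endpoints is δ = arccos(p₁·p₂) ≈ 0.902 rad (51.7°).
Interpolate at f = 0.87 with slerp weights a = sin((1−f)δ)/sin δ ≈ 0.149, b = sin(fδ)/sin δ ≈ 0.901.
p = a·p₁ + b·p₂ ≈ (0.904, -0.237, 0.357); φ = arcsin(p_z) ≈ 20.90°, λ = atan2(p_y, p_x) ≈ -14.69°.

≈ lat 21°N, lon 15°W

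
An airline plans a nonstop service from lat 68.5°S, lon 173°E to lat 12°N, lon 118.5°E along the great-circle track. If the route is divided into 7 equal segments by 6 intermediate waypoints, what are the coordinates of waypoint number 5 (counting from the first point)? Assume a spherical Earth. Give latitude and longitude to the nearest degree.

From cos δ = sin φ₁ sin φ₂ + cos φ₁ cos φ₂ cos Δλ, the central angle is δ ≈ 1.556 rad (89.2°).
Interpolate at f = 5/7 with slerp weights a = sin((1−f)δ)/sin δ ≈ 0.430, b = sin(fδ)/sin δ ≈ 0.896.
p = a·p₁ + b·p₂ ≈ (-0.575, 0.790, -0.214); φ = arcsin(p_z) ≈ -12.35°, λ = atan2(p_y, p_x) ≈ 126.05°.

≈ lat 12°S, lon 126°E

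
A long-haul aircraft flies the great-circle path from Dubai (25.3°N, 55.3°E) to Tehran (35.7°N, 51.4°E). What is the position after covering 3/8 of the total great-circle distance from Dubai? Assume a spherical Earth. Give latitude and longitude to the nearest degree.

≈ 29°N, 54°E

Convert each endpoint to a unit vector on the sphere (x = cos φ cos λ, y = cos φ sin λ, z = sin φ).
The central angle between the endpoints is δ = arccos(p₁·p₂) ≈ 0.191 rad (10.9°).
Interpolate at f = 3/8 with slerp weights a = sin((1−f)δ)/sin δ ≈ 0.627, b = sin(fδ)/sin δ ≈ 0.377.
p = a·p₁ + b·p₂ ≈ (0.514, 0.706, 0.488); φ = arcsin(p_z) ≈ 29.21°, λ = atan2(p_y, p_x) ≈ 53.93°.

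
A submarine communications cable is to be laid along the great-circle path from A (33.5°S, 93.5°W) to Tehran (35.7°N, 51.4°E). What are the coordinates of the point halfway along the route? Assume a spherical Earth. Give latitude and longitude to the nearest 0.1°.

≈ (3.6°N, 23.4°W)

Convert each endpoint to a unit vector on the sphere (x = cos φ cos λ, y = cos φ sin λ, z = sin φ).
The central angle between the endpoints is δ = arccos(p₁·p₂) ≈ 2.639 rad (151.2°).
Interpolate at f = 1/2 with slerp weights a = sin((1−f)δ)/sin δ ≈ 2.009, b = sin(fδ)/sin δ ≈ 2.009.
p = a·p₁ + b·p₂ ≈ (0.916, -0.397, 0.063); φ = arcsin(p_z) ≈ 3.64°, λ = atan2(p_y, p_x) ≈ -23.45°.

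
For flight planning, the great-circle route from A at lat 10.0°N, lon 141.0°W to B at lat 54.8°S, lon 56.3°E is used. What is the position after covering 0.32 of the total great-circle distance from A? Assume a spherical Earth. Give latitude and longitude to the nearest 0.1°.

≈ lat 31.3°S, lon 151.7°W

From cos δ = sin φ₁ sin φ₂ + cos φ₁ cos φ₂ cos Δλ, the central angle is δ ≈ 2.324 rad (133.1°).
Interpolate at f = 0.32 with slerp weights a = sin((1−f)δ)/sin δ ≈ 1.371, b = sin(fδ)/sin δ ≈ 0.928.
p = a·p₁ + b·p₂ ≈ (-0.752, -0.404, -0.520); φ = arcsin(p_z) ≈ -31.35°, λ = atan2(p_y, p_x) ≈ -151.73°.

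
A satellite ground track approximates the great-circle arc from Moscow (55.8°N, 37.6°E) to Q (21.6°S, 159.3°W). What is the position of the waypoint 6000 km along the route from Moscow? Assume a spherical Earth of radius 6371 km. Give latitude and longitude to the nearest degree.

The haversine formula gives a central angle δ ≈ 2.506 rad (143.6°) between the endpoints. The total great-circle distance is δ·R ≈ 2.506 × 6371 ≈ 15963 km, so the target fraction is f = 6000/15963 ≈ 0.376.
Interpolate at f ≈ 0.376 with slerp weights a = sin((1−f)δ)/sin δ ≈ 1.684, b = sin(fδ)/sin δ ≈ 1.361.
p = a·p₁ + b·p₂ ≈ (-0.434, 0.130, 0.891); φ = arcsin(p_z) ≈ 63.04°, λ = atan2(p_y, p_x) ≈ 163.34°.

≈ (63°N, 163°E)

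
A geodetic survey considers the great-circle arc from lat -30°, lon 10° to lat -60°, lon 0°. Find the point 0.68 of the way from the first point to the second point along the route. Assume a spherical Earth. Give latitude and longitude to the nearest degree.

≈ lat -51°, lon 5°

From cos δ = sin φ₁ sin φ₂ + cos φ₁ cos φ₂ cos Δλ, the central angle is δ ≈ 0.537 rad (30.7°).
Interpolate at f = 0.68 with slerp weights a = sin((1−f)δ)/sin δ ≈ 0.334, b = sin(fδ)/sin δ ≈ 0.698.
p = a·p₁ + b·p₂ ≈ (0.634, 0.050, -0.772); φ = arcsin(p_z) ≈ -50.50°, λ = atan2(p_y, p_x) ≈ 4.53°.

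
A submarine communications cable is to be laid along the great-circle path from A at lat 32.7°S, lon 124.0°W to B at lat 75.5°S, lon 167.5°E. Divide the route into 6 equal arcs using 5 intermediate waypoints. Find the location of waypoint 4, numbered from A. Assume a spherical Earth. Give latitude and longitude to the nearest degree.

≈ lat 65°S, lon 148°W

Convert each endpoint to a unit vector on the sphere (x = cos φ cos λ, y = cos φ sin λ, z = sin φ).
The central angle between the endpoints is δ = arccos(p₁·p₂) ≈ 0.927 rad (53.1°).
Interpolate at f = 4/6 with slerp weights a = sin((1−f)δ)/sin δ ≈ 0.380, b = sin(fδ)/sin δ ≈ 0.724.
p = a·p₁ + b·p₂ ≈ (-0.356, -0.226, -0.907); φ = arcsin(p_z) ≈ -65.06°, λ = atan2(p_y, p_x) ≈ -147.59°.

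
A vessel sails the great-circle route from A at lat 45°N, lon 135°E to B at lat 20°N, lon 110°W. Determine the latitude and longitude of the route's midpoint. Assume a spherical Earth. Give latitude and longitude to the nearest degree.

From cos δ = sin φ₁ sin φ₂ + cos φ₁ cos φ₂ cos Δλ, the central angle is δ ≈ 1.610 rad (92.2°).
Interpolate at f = 1/2 with slerp weights a = sin((1−f)δ)/sin δ ≈ 0.721, b = sin(fδ)/sin δ ≈ 0.721.
p = a·p₁ + b·p₂ ≈ (-0.592, -0.276, 0.757); φ = arcsin(p_z) ≈ 49.18°, λ = atan2(p_y, p_x) ≈ -155.00°.

≈ lat 49°N, lon 155°W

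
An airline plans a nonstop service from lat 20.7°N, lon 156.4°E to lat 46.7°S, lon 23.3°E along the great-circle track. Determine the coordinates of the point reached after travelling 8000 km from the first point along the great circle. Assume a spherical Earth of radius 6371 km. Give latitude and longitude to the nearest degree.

≈ lat 32°S, lon 105°E

Write both endpoints as unit vectors p₁, p₂ with components (cos φ cos λ, cos φ sin λ, sin φ).
The central angle between the endpoints is δ = arccos(p₁·p₂) ≈ 2.340 rad (134.1°). The total great-circle distance is δ·R ≈ 2.340 × 6371 ≈ 14908 km, so the target fraction is f = 8000/14908 ≈ 0.537.
Interpolate at f ≈ 0.537 with slerp weights a = sin((1−f)δ)/sin δ ≈ 1.230, b = sin(fδ)/sin δ ≈ 1.323.
p = a·p₁ + b·p₂ ≈ (-0.221, 0.820, -0.528); φ = arcsin(p_z) ≈ -31.88°, λ = atan2(p_y, p_x) ≈ 105.10°.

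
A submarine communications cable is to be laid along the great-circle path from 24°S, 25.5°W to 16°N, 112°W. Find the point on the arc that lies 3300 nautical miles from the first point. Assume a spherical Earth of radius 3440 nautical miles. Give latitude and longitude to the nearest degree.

≈ 2°S, 77°W

Write both endpoints as unit vectors p₁, p₂ with components (cos φ cos λ, cos φ sin λ, sin φ).
The central angle between the endpoints is δ = arccos(p₁·p₂) ≈ 1.629 rad (93.4°). The total great-circle distance is δ·R ≈ 1.629 × 3440 ≈ 5605 nmi, so the target fraction is f = 3300/5605 ≈ 0.589.
Interpolate at f ≈ 0.589 with slerp weights a = sin((1−f)δ)/sin δ ≈ 0.622, b = sin(fδ)/sin δ ≈ 0.820.
p = a·p₁ + b·p₂ ≈ (0.218, -0.976, -0.027); φ = arcsin(p_z) ≈ -1.54°, λ = atan2(p_y, p_x) ≈ -77.43°.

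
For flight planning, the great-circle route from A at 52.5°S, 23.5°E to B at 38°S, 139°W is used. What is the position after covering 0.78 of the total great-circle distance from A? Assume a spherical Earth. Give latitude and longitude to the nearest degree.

Write both endpoints as unit vectors p₁, p₂ with components (cos φ cos λ, cos φ sin λ, sin φ).
The central angle between the endpoints is δ = arccos(p₁·p₂) ≈ 1.540 rad (88.2°).
Interpolate at f = 0.78 with slerp weights a = sin((1−f)δ)/sin δ ≈ 0.332, b = sin(fδ)/sin δ ≈ 0.933.
p = a·p₁ + b·p₂ ≈ (-0.369, -0.402, -0.838); φ = arcsin(p_z) ≈ -56.94°, λ = atan2(p_y, p_x) ≈ -132.59°.

≈ 57°S, 133°W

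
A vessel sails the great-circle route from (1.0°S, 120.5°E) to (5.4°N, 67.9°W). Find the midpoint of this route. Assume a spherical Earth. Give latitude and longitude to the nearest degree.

≈ (28°N, 155°W)

Write both endpoints as unit vectors p₁, p₂ with components (cos φ cos λ, cos φ sin λ, sin φ).
The central angle between the endpoints is δ = arccos(p₁·p₂) ≈ 2.976 rad (170.5°).
Interpolate at f = 1/2 with slerp weights a = sin((1−f)δ)/sin δ ≈ 6.058, b = sin(fδ)/sin δ ≈ 6.058.
p = a·p₁ + b·p₂ ≈ (-0.805, -0.369, 0.464); φ = arcsin(p_z) ≈ 27.67°, λ = atan2(p_y, p_x) ≈ -155.38°.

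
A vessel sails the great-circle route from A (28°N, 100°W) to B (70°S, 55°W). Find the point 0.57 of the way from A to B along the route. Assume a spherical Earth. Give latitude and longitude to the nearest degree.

≈ (29°S, 86°W)

From cos δ = sin φ₁ sin φ₂ + cos φ₁ cos φ₂ cos Δλ, the central angle is δ ≈ 1.800 rad (103.2°).
Interpolate at f = 0.57 with slerp weights a = sin((1−f)δ)/sin δ ≈ 0.718, b = sin(fδ)/sin δ ≈ 0.878.
p = a·p₁ + b·p₂ ≈ (0.062, -0.870, -0.488); φ = arcsin(p_z) ≈ -29.23°, λ = atan2(p_y, p_x) ≈ -85.91°.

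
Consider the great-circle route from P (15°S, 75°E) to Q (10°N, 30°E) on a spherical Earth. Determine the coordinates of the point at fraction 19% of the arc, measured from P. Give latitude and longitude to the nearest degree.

≈ (11°S, 66°E)

Write both endpoints as unit vectors p₁, p₂ with components (cos φ cos λ, cos φ sin λ, sin φ).
The central angle between the endpoints is δ = arccos(p₁·p₂) ≈ 0.892 rad (51.1°).
Interpolate at f = 0.19 with slerp weights a = sin((1−f)δ)/sin δ ≈ 0.850, b = sin(fδ)/sin δ ≈ 0.217.
p = a·p₁ + b·p₂ ≈ (0.397, 0.899, -0.182); φ = arcsin(p_z) ≈ -10.50°, λ = atan2(p_y, p_x) ≈ 66.17°.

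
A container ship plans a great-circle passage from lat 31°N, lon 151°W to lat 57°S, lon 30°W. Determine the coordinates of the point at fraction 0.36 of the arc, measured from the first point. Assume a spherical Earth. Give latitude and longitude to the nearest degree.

From cos δ = sin φ₁ sin φ₂ + cos φ₁ cos φ₂ cos Δλ, the central angle is δ ≈ 2.308 rad (132.3°).
Interpolate at f = 0.36 with slerp weights a = sin((1−f)δ)/sin δ ≈ 1.345, b = sin(fδ)/sin δ ≈ 0.998.
p = a·p₁ + b·p₂ ≈ (-0.538, -0.831, -0.144); φ = arcsin(p_z) ≈ -8.28°, λ = atan2(p_y, p_x) ≈ -122.92°.

≈ lat 8°S, lon 123°W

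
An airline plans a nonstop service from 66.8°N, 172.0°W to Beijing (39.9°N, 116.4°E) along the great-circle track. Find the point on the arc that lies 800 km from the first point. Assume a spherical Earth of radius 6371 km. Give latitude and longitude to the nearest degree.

≈ 66°N, 170°E

Write both endpoints as unit vectors p₁, p₂ with components (cos φ cos λ, cos φ sin λ, sin φ).
The central angle between the endpoints is δ = arccos(p₁·p₂) ≈ 0.816 rad (46.8°). The total great-circle distance is δ·R ≈ 0.816 × 6371 ≈ 5200 km, so the target fraction is f = 800/5200 ≈ 0.154.
Interpolate at f ≈ 0.154 with slerp weights a = sin((1−f)δ)/sin δ ≈ 0.874, b = sin(fδ)/sin δ ≈ 0.172.
p = a·p₁ + b·p₂ ≈ (-0.400, 0.070, 0.914); φ = arcsin(p_z) ≈ 66.06°, λ = atan2(p_y, p_x) ≈ 170.04°.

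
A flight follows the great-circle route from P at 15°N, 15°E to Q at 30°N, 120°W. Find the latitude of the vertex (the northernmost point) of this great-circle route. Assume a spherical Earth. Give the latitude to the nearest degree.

The great circle lies in the plane with unit normal n̂ = (p₁ × p₂)/|p₁ × p₂|.
Here n̂_z ≈ -0.667; the vertex latitude is φ_max = arccos|n̂_z| ≈ 48.2°.
Check via Clairaut: cos φ_max = |cos φ₁| · sin C = cos(15.0°)·sin(43.7°) ≈ 0.667, again giving ≈ 48.2°.

≈ 48°N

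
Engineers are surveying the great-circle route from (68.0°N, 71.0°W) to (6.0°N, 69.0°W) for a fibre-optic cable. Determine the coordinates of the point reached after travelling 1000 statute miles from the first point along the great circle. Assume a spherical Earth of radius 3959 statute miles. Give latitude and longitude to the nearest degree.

≈ (54°N, 70°W)

Write both endpoints as unit vectors p₁, p₂ with components (cos φ cos λ, cos φ sin λ, sin φ).
The central angle between the endpoints is δ = arccos(p₁·p₂) ≈ 1.082 rad (62.0°). The total great-circle distance is δ·R ≈ 1.082 × 3959 ≈ 4285 mi, so the target fraction is f = 1000/4285 ≈ 0.233.
Interpolate at f ≈ 0.233 with slerp weights a = sin((1−f)δ)/sin δ ≈ 0.835, b = sin(fδ)/sin δ ≈ 0.283.
p = a·p₁ + b·p₂ ≈ (0.203, -0.559, 0.804); φ = arcsin(p_z) ≈ 53.53°, λ = atan2(p_y, p_x) ≈ -70.05°.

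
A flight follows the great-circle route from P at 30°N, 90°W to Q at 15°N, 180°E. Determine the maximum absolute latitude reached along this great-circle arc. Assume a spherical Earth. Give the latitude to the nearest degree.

The great circle lies in the plane with unit normal n̂ = (p₁ × p₂)/|p₁ × p₂|.
Here n̂_z ≈ -0.844; the vertex latitude is φ_max = arccos|n̂_z| ≈ 32.5°.
Check via Clairaut: cos φ_max = |cos φ₁| · sin C = cos(30.0°)·sin(76.9°) ≈ 0.844, again giving ≈ 32.5°.

≈ 32°N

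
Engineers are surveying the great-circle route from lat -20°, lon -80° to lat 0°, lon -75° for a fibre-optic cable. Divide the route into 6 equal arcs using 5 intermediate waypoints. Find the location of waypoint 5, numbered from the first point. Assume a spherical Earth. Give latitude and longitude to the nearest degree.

≈ lat -3°, lon -76°

Convert each endpoint to a unit vector on the sphere (x = cos φ cos λ, y = cos φ sin λ, z = sin φ).
The central angle between the endpoints is δ = arccos(p₁·p₂) ≈ 0.359 rad (20.6°).
Interpolate at f = 5/6 with slerp weights a = sin((1−f)δ)/sin δ ≈ 0.170, b = sin(fδ)/sin δ ≈ 0.839.
p = a·p₁ + b·p₂ ≈ (0.245, -0.968, -0.058); φ = arcsin(p_z) ≈ -3.34°, λ = atan2(p_y, p_x) ≈ -75.80°.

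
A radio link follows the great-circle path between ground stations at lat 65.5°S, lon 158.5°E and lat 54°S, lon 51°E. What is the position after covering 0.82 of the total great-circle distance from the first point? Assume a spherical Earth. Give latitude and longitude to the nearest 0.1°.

≈ lat 61.1°S, lon 60.5°E

Convert each endpoint to a unit vector on the sphere (x = cos φ cos λ, y = cos φ sin λ, z = sin φ).
The central angle between the endpoints is δ = arccos(p₁·p₂) ≈ 0.846 rad (48.5°).
Interpolate at f = 0.82 with slerp weights a = sin((1−f)δ)/sin δ ≈ 0.203, b = sin(fδ)/sin δ ≈ 0.854.
p = a·p₁ + b·p₂ ≈ (0.238, 0.421, -0.875); φ = arcsin(p_z) ≈ -61.09°, λ = atan2(p_y, p_x) ≈ 60.54°.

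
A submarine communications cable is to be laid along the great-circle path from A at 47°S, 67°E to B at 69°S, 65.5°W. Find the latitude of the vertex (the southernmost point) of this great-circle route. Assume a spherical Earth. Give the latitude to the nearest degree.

≈ 78°S

The great circle lies in the plane with unit normal n̂ = (p₁ × p₂)/|p₁ × p₂|.
Here n̂_z ≈ -0.211; the vertex latitude is φ_max = arccos|n̂_z| ≈ 77.8°.
Check via Clairaut: cos φ_max = |cos φ₁| · sin C = cos(47.0°)·sin(162.0°) ≈ 0.211, again giving ≈ 77.8°.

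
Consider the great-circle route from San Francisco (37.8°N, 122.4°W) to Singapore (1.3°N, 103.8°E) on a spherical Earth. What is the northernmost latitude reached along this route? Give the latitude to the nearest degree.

The great circle lies in the plane with unit normal n̂ = (p₁ × p₂)/|p₁ × p₂|.
Here n̂_z ≈ -0.674; the vertex latitude is φ_max = arccos|n̂_z| ≈ 47.6°.

≈ 48°N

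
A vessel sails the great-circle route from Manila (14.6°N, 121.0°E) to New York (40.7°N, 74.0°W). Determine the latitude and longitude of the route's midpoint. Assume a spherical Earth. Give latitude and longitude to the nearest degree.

From cos δ = sin φ₁ sin φ₂ + cos φ₁ cos φ₂ cos Δλ, the central angle is δ ≈ 2.146 rad (123.0°).
Interpolate at f = 1/2 with slerp weights a = sin((1−f)δ)/sin δ ≈ 1.047, b = sin(fδ)/sin δ ≈ 1.047.
p = a·p₁ + b·p₂ ≈ (-0.303, 0.106, 0.947); φ = arcsin(p_z) ≈ 71.28°, λ = atan2(p_y, p_x) ≈ 160.81°.

≈ (71°N, 161°E)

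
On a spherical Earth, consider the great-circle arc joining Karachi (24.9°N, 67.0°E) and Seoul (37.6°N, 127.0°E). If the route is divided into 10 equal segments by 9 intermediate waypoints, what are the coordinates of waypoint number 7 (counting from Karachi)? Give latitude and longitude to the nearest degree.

From cos δ = sin φ₁ sin φ₂ + cos φ₁ cos φ₂ cos Δλ, the central angle is δ ≈ 0.907 rad (52.0°).
Interpolate at f = 7/10 with slerp weights a = sin((1−f)δ)/sin δ ≈ 0.341, b = sin(fδ)/sin δ ≈ 0.753.
p = a·p₁ + b·p₂ ≈ (-0.238, 0.761, 0.603); φ = arcsin(p_z) ≈ 37.09°, λ = atan2(p_y, p_x) ≈ 107.37°.

≈ 37°N, 107°E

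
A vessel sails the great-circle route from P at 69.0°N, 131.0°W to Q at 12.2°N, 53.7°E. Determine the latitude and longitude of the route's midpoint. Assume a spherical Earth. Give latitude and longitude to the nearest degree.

≈ 62°N, 56°E

The haversine formula gives a central angle δ ≈ 1.723 rad (98.7°) between the endpoints.
Interpolate at f = 1/2 with slerp weights a = sin((1−f)δ)/sin δ ≈ 0.768, b = sin(fδ)/sin δ ≈ 0.768.
p = a·p₁ + b·p₂ ≈ (0.264, 0.397, 0.879); φ = arcsin(p_z) ≈ 61.53°, λ = atan2(p_y, p_x) ≈ 56.41°.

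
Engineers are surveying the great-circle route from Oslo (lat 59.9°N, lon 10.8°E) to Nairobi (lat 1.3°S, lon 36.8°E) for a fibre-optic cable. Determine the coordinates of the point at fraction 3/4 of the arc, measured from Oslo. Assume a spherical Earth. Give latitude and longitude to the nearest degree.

≈ lat 14°N, lon 33°E

From cos δ = sin φ₁ sin φ₂ + cos φ₁ cos φ₂ cos Δλ, the central angle is δ ≈ 1.125 rad (64.5°).
Interpolate at f = 3/4 with slerp weights a = sin((1−f)δ)/sin δ ≈ 0.308, b = sin(fδ)/sin δ ≈ 0.828.
p = a·p₁ + b·p₂ ≈ (0.814, 0.525, 0.247); φ = arcsin(p_z) ≈ 14.32°, λ = atan2(p_y, p_x) ≈ 32.80°.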